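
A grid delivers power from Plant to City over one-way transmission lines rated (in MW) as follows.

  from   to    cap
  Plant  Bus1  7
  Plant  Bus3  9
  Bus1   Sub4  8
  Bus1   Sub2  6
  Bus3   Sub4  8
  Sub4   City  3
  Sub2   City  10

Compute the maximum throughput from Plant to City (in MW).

9

Augment Plant→Bus1→Sub4→City: bottleneck 3, flow now 3.
Augment Plant→Bus1→Sub2→City: bottleneck 4, flow now 7.
Augment Plant→Bus3→Sub4→Bus1→Sub2→City: bottleneck 2, flow now 9. (uses reverse residual edge)
No augmenting path remains; maximum flow = 9.
In the residual graph, reachable from Plant: {Plant, Bus1, Bus3, Sub4}.
Min-cut edges: Bus1→Sub2 (6), Sub4→City (3); capacity 6 + 3 = 9.
This cut is saturated, so no flow can exceed 9.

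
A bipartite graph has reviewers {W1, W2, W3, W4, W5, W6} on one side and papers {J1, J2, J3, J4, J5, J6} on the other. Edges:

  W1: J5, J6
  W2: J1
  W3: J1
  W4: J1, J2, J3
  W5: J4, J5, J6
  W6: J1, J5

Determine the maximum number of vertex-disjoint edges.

5

Unit-capacity flow: source→left, listed edges, right→sink; max matching = max flow.
Augmenting path W1→J5 (+1); matched 1.
Augmenting path W2→J1 (+1); matched 2.
Augmenting path W4→J2 (+1); matched 3.
Augmenting path W5→J4 (+1); matched 4.
Augmenting path W6→J5→W1→J6 (+1); matched 5.
No augmenting path remains; maximum matching = 5.
König certificate: {W1, W4, W5, W6, J1} is a vertex cover of size 5 (every listed pair touches it), so no matching can be larger.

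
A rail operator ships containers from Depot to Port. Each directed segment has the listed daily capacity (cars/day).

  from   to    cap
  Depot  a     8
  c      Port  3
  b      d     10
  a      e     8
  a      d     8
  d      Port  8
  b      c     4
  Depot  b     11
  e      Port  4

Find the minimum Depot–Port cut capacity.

Augment Depot→a→d→Port: bottleneck 8, flow now 8.
Augment Depot→b→c→Port: bottleneck 3, flow now 11.
Augment Depot→b→d→a→e→Port: bottleneck 4, flow now 15. (uses reverse residual edge)
No augmenting path remains; maximum flow = 15.
By max-flow min-cut, the minimum cut capacity equals the max flow.
In the residual graph, reachable from Depot: {Depot, a, b, c, d, e}.
Min-cut edges: c→Port (3), d→Port (8), e→Port (4); capacity 3 + 8 + 4 = 15.

15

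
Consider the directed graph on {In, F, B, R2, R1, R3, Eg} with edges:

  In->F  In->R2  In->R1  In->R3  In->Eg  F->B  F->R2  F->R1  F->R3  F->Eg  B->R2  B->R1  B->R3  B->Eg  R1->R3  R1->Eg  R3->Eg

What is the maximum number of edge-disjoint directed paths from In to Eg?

Assign every edge capacity 1; by Menger, the answer equals the max flow.
Path In→Eg (+1); total 1.
Path In→F→Eg (+1); total 2.
Path In→R1→Eg (+1); total 3.
Path In→R3→Eg (+1); total 4.
No residual In→Eg path; max flow = 4.
Certifying cut of size 4: {In→Eg, In→F, In→R1, In→R3}.

4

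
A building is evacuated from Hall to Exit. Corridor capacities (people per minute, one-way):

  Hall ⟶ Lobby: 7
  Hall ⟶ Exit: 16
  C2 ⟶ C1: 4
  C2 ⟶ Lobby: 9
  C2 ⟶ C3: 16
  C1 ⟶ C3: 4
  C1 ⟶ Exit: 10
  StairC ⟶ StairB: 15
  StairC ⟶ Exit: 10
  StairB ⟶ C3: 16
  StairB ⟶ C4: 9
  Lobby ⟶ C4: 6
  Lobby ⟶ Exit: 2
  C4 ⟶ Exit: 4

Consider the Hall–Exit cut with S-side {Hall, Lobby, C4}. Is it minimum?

Yes — it is a minimum cut (capacity 22).

Given cut capacity: 16 + 2 + 4 = 22.
Augment Hall→Exit: bottleneck 16, flow now 16.
Augment Hall→Lobby→Exit: bottleneck 2, flow now 18.
Augment Hall→Lobby→C4→Exit: bottleneck 4, flow now 22.
No augmenting path remains; maximum flow = 22.
Cut capacity 22 equals the max flow, so it is a minimum cut.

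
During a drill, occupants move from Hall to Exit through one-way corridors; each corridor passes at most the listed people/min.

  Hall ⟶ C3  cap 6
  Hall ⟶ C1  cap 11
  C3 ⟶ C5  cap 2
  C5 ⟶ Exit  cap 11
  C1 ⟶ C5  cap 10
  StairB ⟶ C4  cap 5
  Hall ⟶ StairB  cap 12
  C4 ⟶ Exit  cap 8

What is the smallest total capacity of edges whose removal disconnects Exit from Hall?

16

Augment Hall→StairB→C4→Exit: bottleneck 5, flow now 5.
Augment Hall→C1→C5→Exit: bottleneck 10, flow now 15.
Augment Hall→C3→C5→Exit: bottleneck 1, flow now 16.
No augmenting path remains; maximum flow = 16.
By max-flow min-cut, the minimum cut capacity equals the max flow.
In the residual graph, reachable from Hall: {Hall, StairB, C1, C3, C5}.
Min-cut edges: StairB→C4 (5), C5→Exit (11); capacity 5 + 11 = 16.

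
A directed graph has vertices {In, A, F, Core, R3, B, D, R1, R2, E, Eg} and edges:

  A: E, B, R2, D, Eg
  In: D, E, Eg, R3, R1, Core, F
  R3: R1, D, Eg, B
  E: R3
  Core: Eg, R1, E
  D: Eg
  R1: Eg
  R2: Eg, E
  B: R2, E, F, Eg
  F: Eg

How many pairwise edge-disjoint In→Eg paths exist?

7

Assign every edge capacity 1; by Menger, the answer equals the max flow.
Path In→Eg (+1); total 1.
Path In→F→Eg (+1); total 2.
Path In→Core→Eg (+1); total 3.
Path In→R3→Eg (+1); total 4.
Path In→D→Eg (+1); total 5.
Path In→R1→Eg (+1); total 6.
Path In→E→R3→B→Eg (+1); total 7.
No residual In→Eg path; max flow = 7.
Certifying cut of size 7: {In→Core, In→D, In→E, In→Eg, In→F, In→R1, In→R3}.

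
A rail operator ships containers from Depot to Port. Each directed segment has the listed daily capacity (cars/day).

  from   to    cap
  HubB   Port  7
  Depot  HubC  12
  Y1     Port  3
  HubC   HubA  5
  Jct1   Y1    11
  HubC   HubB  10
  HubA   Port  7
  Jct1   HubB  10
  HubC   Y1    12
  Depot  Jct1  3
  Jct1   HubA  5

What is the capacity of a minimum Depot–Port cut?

15

Augment Depot→Jct1→HubA→Port: bottleneck 3, flow now 3.
Augment Depot→HubC→HubA→Port: bottleneck 4, flow now 7.
Augment Depot→HubC→Y1→Port: bottleneck 3, flow now 10.
Augment Depot→HubC→HubB→Port: bottleneck 5, flow now 15.
No augmenting path remains; maximum flow = 15.
By max-flow min-cut, the minimum cut capacity equals the max flow.
In the residual graph, reachable from Depot: {Depot}.
Min-cut edges: Depot→Jct1 (3), Depot→HubC (12); capacity 3 + 12 = 15.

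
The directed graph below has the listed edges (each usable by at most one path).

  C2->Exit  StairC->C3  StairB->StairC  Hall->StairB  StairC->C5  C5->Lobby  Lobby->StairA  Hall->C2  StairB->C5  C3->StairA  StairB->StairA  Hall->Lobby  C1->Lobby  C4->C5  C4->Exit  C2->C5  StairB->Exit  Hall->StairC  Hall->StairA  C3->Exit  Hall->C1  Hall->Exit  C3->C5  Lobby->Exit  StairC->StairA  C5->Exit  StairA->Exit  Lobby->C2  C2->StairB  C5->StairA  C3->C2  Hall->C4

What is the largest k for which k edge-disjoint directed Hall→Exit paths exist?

Assign every edge capacity 1; by Menger, the answer equals the max flow.
Path Hall→Exit (+1); total 1.
Path Hall→C4→Exit (+1); total 2.
Path Hall→StairB→Exit (+1); total 3.
Path Hall→Lobby→Exit (+1); total 4.
Path Hall→C2→Exit (+1); total 5.
Path Hall→StairA→Exit (+1); total 6.
Path Hall→StairC→C3→Exit (+1); total 7.
Path Hall→C1→Lobby→C2→C5→Exit (+1); total 8.
No residual Hall→Exit path; max flow = 8.
Certifying cut of size 8: {Hall→C1, Hall→C2, Hall→C4, Hall→Exit, Hall→Lobby, Hall→StairA, Hall→StairB, Hall→StairC}.

8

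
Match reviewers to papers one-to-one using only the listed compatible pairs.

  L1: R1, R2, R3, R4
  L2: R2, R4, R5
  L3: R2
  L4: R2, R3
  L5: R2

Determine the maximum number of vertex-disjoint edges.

4

Unit-capacity flow: source→left, listed edges, right→sink; max matching = max flow.
Augmenting path L1→R1 (+1); matched 1.
Augmenting path L2→R2 (+1); matched 2.
Augmenting path L4→R3 (+1); matched 3.
Augmenting path L3→R2→L2→R4 (+1); matched 4.
No augmenting path remains; maximum matching = 4.
König certificate: {L1, L2, L4, R2} is a vertex cover of size 4 (every listed pair touches it), so no matching can be larger.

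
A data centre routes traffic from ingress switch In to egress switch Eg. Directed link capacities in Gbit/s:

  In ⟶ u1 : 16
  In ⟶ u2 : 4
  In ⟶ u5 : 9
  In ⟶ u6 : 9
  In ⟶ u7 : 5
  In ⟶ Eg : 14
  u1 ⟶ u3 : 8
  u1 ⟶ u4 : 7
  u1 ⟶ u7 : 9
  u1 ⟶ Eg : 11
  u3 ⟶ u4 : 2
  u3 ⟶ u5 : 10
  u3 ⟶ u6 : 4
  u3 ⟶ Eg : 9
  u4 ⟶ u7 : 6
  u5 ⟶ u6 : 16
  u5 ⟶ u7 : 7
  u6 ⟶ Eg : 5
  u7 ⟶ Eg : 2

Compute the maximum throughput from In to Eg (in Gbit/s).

Augment In→Eg: bottleneck 14, flow now 14.
Augment In→u1→Eg: bottleneck 11, flow now 25.
Augment In→u6→Eg: bottleneck 5, flow now 30.
Augment In→u7→Eg: bottleneck 2, flow now 32.
Augment In→u1→u3→Eg: bottleneck 5, flow now 37.
No augmenting path remains; maximum flow = 37.
In the residual graph, reachable from In: {In, u2, u5, u6, u7}.
Min-cut edges: In→u1 (16), In→Eg (14), u6→Eg (5), u7→Eg (2); capacity 16 + 14 + 5 + 2 = 37.
This cut is saturated, so no flow can exceed 37.

37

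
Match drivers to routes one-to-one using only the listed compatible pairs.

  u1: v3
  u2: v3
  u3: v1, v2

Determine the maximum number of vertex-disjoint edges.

2

Unit-capacity flow: source→left, listed edges, right→sink; max matching = max flow.
Augmenting path u1→v3 (+1); matched 1.
Augmenting path u3→v1 (+1); matched 2.
No augmenting path remains; maximum matching = 2.
König certificate: {u3, v3} is a vertex cover of size 2 (every listed pair touches it), so no matching can be larger.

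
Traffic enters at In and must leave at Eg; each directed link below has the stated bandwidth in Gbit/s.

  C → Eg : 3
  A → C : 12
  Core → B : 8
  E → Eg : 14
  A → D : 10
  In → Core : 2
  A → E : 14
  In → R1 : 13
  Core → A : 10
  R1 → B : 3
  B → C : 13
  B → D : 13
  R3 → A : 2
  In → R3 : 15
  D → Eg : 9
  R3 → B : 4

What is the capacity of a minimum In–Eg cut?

Augment In→R1→B→C→Eg: bottleneck 3, flow now 3.
Augment In→R3→A→D→Eg: bottleneck 2, flow now 5.
Augment In→R3→B→D→Eg: bottleneck 4, flow now 9.
Augment In→Core→A→D→Eg: bottleneck 2, flow now 11.
No augmenting path remains; maximum flow = 11.
By max-flow min-cut, the minimum cut capacity equals the max flow.
In the residual graph, reachable from In: {In, R1, R3}.
Min-cut edges: In→Core (2), R1→B (3), R3→A (2), R3→B (4); capacity 2 + 3 + 2 + 4 = 11.

11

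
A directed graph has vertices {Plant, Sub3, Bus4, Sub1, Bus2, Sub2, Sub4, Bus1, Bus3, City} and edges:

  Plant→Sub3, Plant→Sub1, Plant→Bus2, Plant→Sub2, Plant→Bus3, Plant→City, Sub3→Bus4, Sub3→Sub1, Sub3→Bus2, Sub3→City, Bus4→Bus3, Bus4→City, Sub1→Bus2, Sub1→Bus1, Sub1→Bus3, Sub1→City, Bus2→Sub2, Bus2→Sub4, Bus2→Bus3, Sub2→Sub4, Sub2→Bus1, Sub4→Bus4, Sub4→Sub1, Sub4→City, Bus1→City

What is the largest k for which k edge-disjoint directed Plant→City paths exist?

Assign every edge capacity 1; by Menger, the answer equals the max flow.
Path Plant→City (+1); total 1.
Path Plant→Sub3→City (+1); total 2.
Path Plant→Sub1→City (+1); total 3.
Path Plant→Bus2→Sub4→City (+1); total 4.
Path Plant→Sub2→Bus1→City (+1); total 5.
No residual Plant→City path; max flow = 5.
Certifying cut of size 5: {Plant→Bus2, Plant→City, Plant→Sub1, Plant→Sub2, Plant→Sub3}.

5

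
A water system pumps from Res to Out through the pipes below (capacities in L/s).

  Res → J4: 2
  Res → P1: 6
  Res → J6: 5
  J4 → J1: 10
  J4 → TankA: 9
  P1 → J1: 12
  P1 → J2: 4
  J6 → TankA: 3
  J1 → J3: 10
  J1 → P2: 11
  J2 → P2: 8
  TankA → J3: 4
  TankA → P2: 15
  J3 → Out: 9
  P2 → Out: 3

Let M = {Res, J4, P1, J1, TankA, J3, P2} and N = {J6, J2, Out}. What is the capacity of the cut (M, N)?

Edges leaving {Res, J4, P1, J1, TankA, J3, P2}: Res→J6 (5), P1→J2 (4), J3→Out (9), P2→Out (3).
Cut capacity = 5 + 4 + 9 + 3 = 21.

21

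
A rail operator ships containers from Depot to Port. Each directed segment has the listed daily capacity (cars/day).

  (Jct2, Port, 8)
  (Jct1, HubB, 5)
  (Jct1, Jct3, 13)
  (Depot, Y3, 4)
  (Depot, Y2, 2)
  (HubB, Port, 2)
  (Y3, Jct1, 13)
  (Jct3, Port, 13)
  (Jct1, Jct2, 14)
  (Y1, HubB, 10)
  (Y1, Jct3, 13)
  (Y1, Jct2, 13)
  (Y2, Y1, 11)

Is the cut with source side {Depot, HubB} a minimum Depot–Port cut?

Given cut capacity: 4 + 2 + 2 = 8.
Augment Depot→Y3→Jct1→Jct2→Port: bottleneck 4, flow now 4.
Augment Depot→Y2→Y1→Jct2→Port: bottleneck 2, flow now 6.
No augmenting path remains; maximum flow = 6.
In the residual graph, reachable from Depot: {Depot}.
Min-cut edges: Depot→Y3 (4), Depot→Y2 (2); capacity 4 + 2 = 6.
Cut capacity 8 exceeds the max flow 6, so it is not minimum.

No — its capacity is 8, but the minimum cut has capacity 6.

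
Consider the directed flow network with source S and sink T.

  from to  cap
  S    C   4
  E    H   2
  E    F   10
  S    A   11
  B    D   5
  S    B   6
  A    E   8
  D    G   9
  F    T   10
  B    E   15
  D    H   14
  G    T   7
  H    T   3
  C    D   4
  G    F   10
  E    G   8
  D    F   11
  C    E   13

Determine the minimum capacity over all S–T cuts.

Augment S→A→E→F→T: bottleneck 8, flow now 8.
Augment S→B→D→F→T: bottleneck 2, flow now 10.
Augment S→B→D→G→T: bottleneck 3, flow now 13.
Augment S→B→E→G→T: bottleneck 1, flow now 14.
Augment S→C→D→G→T: bottleneck 3, flow now 17.
Augment S→C→D→H→T: bottleneck 1, flow now 18.
No augmenting path remains; maximum flow = 18.
By max-flow min-cut, the minimum cut capacity equals the max flow.
In the residual graph, reachable from S: {S, A}.
Min-cut edges: S→B (6), S→C (4), A→E (8); capacity 6 + 4 + 8 = 18.

18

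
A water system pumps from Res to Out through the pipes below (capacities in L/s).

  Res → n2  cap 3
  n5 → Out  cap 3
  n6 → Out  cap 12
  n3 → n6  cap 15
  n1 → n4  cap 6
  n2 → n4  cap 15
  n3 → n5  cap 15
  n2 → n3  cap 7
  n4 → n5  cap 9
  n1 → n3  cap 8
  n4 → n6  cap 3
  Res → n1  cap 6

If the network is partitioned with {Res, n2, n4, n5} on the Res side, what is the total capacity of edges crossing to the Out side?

19

Edges leaving {Res, n2, n4, n5}: Res→n1 (6), n2→n3 (7), n4→n6 (3), n5→Out (3).
Cut capacity = 6 + 7 + 3 + 3 = 19.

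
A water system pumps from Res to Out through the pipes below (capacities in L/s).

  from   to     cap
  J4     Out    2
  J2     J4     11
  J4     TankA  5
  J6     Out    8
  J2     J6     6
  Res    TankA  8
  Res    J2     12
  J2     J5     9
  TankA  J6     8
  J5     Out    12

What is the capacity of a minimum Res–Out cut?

19

Augment Res→TankA→J6→Out: bottleneck 8, flow now 8.
Augment Res→J2→J5→Out: bottleneck 9, flow now 17.
Augment Res→J2→J4→Out: bottleneck 2, flow now 19.
No augmenting path remains; maximum flow = 19.
By max-flow min-cut, the minimum cut capacity equals the max flow.
In the residual graph, reachable from Res: {Res, TankA, J2, J4, J6}.
Min-cut edges: J2→J5 (9), J4→Out (2), J6→Out (8); capacity 9 + 2 + 8 = 19.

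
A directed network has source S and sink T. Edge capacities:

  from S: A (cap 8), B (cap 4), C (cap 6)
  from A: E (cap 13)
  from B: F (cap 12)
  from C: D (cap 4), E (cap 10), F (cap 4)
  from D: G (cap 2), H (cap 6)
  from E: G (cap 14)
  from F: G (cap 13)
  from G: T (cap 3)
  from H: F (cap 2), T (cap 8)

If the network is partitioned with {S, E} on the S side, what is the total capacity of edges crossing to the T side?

Edges leaving {S, E}: S→A (8), S→B (4), S→C (6), E→G (14).
Cut capacity = 8 + 4 + 6 + 14 = 32.

32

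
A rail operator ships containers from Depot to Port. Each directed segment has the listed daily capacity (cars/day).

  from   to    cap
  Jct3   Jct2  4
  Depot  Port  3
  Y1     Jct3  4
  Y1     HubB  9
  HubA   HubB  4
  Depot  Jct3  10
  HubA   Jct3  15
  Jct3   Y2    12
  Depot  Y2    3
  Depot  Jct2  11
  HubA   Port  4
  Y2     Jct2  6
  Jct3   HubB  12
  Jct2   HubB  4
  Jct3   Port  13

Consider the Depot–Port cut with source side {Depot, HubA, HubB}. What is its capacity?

46

Edges leaving {Depot, HubA, HubB}: Depot→Jct3 (10), Depot→Y2 (3), Depot→Jct2 (11), Depot→Port (3), HubA→Jct3 (15), HubA→Port (4).
Cut capacity = 10 + 3 + 11 + 3 + 15 + 4 = 46.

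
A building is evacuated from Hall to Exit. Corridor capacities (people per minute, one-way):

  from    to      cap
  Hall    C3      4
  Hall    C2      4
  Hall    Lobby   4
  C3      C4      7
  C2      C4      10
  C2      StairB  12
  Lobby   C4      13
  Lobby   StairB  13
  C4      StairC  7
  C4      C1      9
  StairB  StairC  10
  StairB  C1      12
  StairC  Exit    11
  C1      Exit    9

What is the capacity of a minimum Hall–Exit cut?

Augment Hall→C3→C4→StairC→Exit: bottleneck 4, flow now 4.
Augment Hall→C2→C4→StairC→Exit: bottleneck 3, flow now 7.
Augment Hall→C2→C4→C1→Exit: bottleneck 1, flow now 8.
Augment Hall→Lobby→C4→C1→Exit: bottleneck 4, flow now 12.
No augmenting path remains; maximum flow = 12.
By max-flow min-cut, the minimum cut capacity equals the max flow.
In the residual graph, reachable from Hall: {Hall}.
Min-cut edges: Hall→C3 (4), Hall→C2 (4), Hall→Lobby (4); capacity 4 + 4 + 4 = 12.

12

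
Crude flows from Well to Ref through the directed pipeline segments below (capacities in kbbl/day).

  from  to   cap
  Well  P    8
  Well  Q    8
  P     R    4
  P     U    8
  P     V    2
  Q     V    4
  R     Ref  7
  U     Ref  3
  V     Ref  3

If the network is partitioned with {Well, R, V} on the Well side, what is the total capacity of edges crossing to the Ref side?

Edges leaving {Well, R, V}: Well→P (8), Well→Q (8), R→Ref (7), V→Ref (3).
Cut capacity = 8 + 8 + 7 + 3 = 26.

26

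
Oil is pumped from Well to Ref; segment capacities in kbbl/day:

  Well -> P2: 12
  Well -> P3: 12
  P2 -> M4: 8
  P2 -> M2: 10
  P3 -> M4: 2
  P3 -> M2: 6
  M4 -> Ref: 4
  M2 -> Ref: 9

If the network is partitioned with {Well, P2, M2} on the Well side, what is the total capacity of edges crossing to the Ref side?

29

Edges leaving {Well, P2, M2}: Well→P3 (12), P2→M4 (8), M2→Ref (9).
Cut capacity = 12 + 8 + 9 = 29.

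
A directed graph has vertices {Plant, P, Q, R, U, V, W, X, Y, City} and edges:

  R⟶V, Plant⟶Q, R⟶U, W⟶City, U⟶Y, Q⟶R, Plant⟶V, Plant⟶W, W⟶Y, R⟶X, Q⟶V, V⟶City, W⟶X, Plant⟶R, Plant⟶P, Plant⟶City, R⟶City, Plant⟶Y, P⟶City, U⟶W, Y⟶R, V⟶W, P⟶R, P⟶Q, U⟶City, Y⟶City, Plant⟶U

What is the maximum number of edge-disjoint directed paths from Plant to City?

Assign every edge capacity 1; by Menger, the answer equals the max flow.
Path Plant→City (+1); total 1.
Path Plant→P→City (+1); total 2.
Path Plant→R→City (+1); total 3.
Path Plant→U→City (+1); total 4.
Path Plant→V→City (+1); total 5.
Path Plant→W→City (+1); total 6.
Path Plant→Y→City (+1); total 7.
No residual Plant→City path; max flow = 7.
Certifying cut of size 7: {Plant→City, Plant→P, R→City, U→City, V→City, W→City, Y→City}.

7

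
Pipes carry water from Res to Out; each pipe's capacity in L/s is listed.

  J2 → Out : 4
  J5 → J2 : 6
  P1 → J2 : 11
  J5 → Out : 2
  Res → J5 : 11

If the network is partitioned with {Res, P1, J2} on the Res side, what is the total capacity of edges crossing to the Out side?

Edges leaving {Res, P1, J2}: Res→J5 (11), J2→Out (4).
Cut capacity = 11 + 4 = 15.

15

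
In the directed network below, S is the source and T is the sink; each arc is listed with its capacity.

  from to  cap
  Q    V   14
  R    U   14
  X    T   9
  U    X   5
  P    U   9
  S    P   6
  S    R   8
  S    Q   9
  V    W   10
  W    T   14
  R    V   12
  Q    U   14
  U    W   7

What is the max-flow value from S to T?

Augment S→P→U→W→T: bottleneck 6, flow now 6.
Augment S→Q→U→W→T: bottleneck 1, flow now 7.
Augment S→Q→U→X→T: bottleneck 5, flow now 12.
Augment S→Q→V→W→T: bottleneck 3, flow now 15.
Augment S→R→V→W→T: bottleneck 4, flow now 19.
No augmenting path remains; maximum flow = 19.
In the residual graph, reachable from S: {S, P, Q, R, U, V, W}.
Min-cut edges: U→X (5), W→T (14); capacity 5 + 14 = 19.
This cut is saturated, so no flow can exceed 19.

19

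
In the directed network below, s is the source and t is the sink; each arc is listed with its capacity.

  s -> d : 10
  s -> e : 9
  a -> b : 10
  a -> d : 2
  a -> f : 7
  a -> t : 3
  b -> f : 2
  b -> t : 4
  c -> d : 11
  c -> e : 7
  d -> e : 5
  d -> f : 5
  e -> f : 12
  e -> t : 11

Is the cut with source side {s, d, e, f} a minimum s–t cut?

Yes — it is a minimum cut (capacity 11).

Given cut capacity: 11 = 11.
Augment s→e→t: bottleneck 9, flow now 9.
Augment s→d→e→t: bottleneck 2, flow now 11.
No augmenting path remains; maximum flow = 11.
Cut capacity 11 equals the max flow, so it is a minimum cut.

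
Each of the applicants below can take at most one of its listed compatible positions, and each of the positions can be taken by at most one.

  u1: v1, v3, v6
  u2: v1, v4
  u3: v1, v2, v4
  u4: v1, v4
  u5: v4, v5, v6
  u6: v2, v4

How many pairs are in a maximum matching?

5

Unit-capacity flow: source→left, listed edges, right→sink; max matching = max flow.
Augmenting path u1→v1 (+1); matched 1.
Augmenting path u2→v4 (+1); matched 2.
Augmenting path u3→v2 (+1); matched 3.
Augmenting path u5→v5 (+1); matched 4.
Augmenting path u4→v1→u1→v3 (+1); matched 5.
No augmenting path remains; maximum matching = 5.
König certificate: {u1, u5, v1, v2, v4} is a vertex cover of size 5 (every listed pair touches it), so no matching can be larger.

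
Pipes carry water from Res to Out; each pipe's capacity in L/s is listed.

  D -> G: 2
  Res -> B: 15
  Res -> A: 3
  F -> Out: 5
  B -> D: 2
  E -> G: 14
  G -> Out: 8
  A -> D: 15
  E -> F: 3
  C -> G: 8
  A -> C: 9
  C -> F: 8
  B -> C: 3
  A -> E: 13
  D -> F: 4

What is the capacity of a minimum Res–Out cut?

Augment Res→A→C→F→Out: bottleneck 3, flow now 3.
Augment Res→B→C→F→Out: bottleneck 2, flow now 5.
Augment Res→B→C→G→Out: bottleneck 1, flow now 6.
Augment Res→B→D→G→Out: bottleneck 2, flow now 8.
No augmenting path remains; maximum flow = 8.
By max-flow min-cut, the minimum cut capacity equals the max flow.
In the residual graph, reachable from Res: {Res, B}.
Min-cut edges: Res→A (3), B→C (3), B→D (2); capacity 3 + 3 + 2 = 8.

8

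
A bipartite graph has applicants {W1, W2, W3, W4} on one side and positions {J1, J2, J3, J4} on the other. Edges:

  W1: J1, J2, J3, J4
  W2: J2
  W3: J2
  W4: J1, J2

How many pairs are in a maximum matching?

Unit-capacity flow: source→left, listed edges, right→sink; max matching = max flow.
Augmenting path W1→J1 (+1); matched 1.
Augmenting path W2→J2 (+1); matched 2.
Augmenting path W4→J1→W1→J3 (+1); matched 3.
No augmenting path remains; maximum matching = 3.
König certificate: {W1, W4, J2} is a vertex cover of size 3 (every listed pair touches it), so no matching can be larger.

3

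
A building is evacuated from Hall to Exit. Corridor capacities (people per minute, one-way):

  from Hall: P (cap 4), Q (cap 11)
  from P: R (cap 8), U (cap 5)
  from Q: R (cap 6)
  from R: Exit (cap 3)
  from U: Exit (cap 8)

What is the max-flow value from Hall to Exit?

Augment Hall→P→R→Exit: bottleneck 3, flow now 3.
Augment Hall→P→U→Exit: bottleneck 1, flow now 4.
Augment Hall→Q→R→P→U→Exit: bottleneck 3, flow now 7. (uses reverse residual edge)
No augmenting path remains; maximum flow = 7.
In the residual graph, reachable from Hall: {Hall, Q, R}.
Min-cut edges: Hall→P (4), R→Exit (3); capacity 4 + 3 = 7.
This cut is saturated, so no flow can exceed 7.

7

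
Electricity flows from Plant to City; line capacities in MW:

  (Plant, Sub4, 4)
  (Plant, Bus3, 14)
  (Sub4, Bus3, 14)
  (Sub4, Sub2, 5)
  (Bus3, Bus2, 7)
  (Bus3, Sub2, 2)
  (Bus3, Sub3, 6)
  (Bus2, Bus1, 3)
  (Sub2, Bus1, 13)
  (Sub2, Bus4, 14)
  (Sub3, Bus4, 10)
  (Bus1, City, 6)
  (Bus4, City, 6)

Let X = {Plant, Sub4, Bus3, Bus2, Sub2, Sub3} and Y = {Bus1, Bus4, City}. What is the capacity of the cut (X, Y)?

Edges leaving {Plant, Sub4, Bus3, Bus2, Sub2, Sub3}: Bus2→Bus1 (3), Sub2→Bus1 (13), Sub2→Bus4 (14), Sub3→Bus4 (10).
Cut capacity = 3 + 13 + 14 + 10 = 40.

40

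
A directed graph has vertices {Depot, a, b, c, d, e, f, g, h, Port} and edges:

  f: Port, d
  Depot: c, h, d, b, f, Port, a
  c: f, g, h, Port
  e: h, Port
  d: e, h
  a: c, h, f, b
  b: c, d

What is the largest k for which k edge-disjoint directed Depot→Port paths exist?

Assign every edge capacity 1; by Menger, the answer equals the max flow.
Path Depot→Port (+1); total 1.
Path Depot→c→Port (+1); total 2.
Path Depot→f→Port (+1); total 3.
Path Depot→d→e→Port (+1); total 4.
No residual Depot→Port path; max flow = 4.
Certifying cut of size 4: {Depot→Port, c→Port, d→e, f→Port}.

4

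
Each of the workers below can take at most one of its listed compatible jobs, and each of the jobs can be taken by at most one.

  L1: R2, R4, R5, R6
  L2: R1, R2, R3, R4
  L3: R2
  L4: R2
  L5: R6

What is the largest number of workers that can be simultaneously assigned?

Unit-capacity flow: source→left, listed edges, right→sink; max matching = max flow.
Augmenting path L1→R2 (+1); matched 1.
Augmenting path L2→R1 (+1); matched 2.
Augmenting path L5→R6 (+1); matched 3.
Augmenting path L3→R2→L1→R4 (+1); matched 4.
No augmenting path remains; maximum matching = 4.
König certificate: {L1, L2, L5, R2} is a vertex cover of size 4 (every listed pair touches it), so no matching can be larger.

4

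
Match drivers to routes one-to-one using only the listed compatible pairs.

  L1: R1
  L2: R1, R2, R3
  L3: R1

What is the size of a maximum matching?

Unit-capacity flow: source→left, listed edges, right→sink; max matching = max flow.
Augmenting path L1→R1 (+1); matched 1.
Augmenting path L2→R2 (+1); matched 2.
No augmenting path remains; maximum matching = 2.
König certificate: {L2, R1} is a vertex cover of size 2 (every listed pair touches it), so no matching can be larger.

2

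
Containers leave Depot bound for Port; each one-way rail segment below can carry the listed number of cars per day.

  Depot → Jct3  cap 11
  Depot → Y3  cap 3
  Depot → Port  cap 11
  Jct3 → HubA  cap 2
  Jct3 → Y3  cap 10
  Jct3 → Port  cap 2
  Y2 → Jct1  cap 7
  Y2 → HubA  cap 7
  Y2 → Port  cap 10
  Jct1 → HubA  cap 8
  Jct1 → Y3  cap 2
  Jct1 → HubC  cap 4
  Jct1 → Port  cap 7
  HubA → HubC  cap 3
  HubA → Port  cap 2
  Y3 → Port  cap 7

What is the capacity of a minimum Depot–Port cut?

Augment Depot→Port: bottleneck 11, flow now 11.
Augment Depot→Jct3→Port: bottleneck 2, flow now 13.
Augment Depot→Y3→Port: bottleneck 3, flow now 16.
Augment Depot→Jct3→HubA→Port: bottleneck 2, flow now 18.
Augment Depot→Jct3→Y3→Port: bottleneck 4, flow now 22.
No augmenting path remains; maximum flow = 22.
By max-flow min-cut, the minimum cut capacity equals the max flow.
In the residual graph, reachable from Depot: {Depot, Jct3, Y3}.
Min-cut edges: Depot→Port (11), Jct3→HubA (2), Jct3→Port (2), Y3→Port (7); capacity 11 + 2 + 2 + 7 = 22.

22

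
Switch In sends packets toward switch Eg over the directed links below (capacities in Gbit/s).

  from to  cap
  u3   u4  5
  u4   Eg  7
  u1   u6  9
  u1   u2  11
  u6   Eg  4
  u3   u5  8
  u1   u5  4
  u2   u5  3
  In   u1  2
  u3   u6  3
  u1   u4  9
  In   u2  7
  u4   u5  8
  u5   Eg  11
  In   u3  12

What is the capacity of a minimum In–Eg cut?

17

Augment In→u1→u4→Eg: bottleneck 2, flow now 2.
Augment In→u2→u5→Eg: bottleneck 3, flow now 5.
Augment In→u3→u4→Eg: bottleneck 5, flow now 10.
Augment In→u3→u5→Eg: bottleneck 7, flow now 17.
No augmenting path remains; maximum flow = 17.
By max-flow min-cut, the minimum cut capacity equals the max flow.
In the residual graph, reachable from In: {In, u2}.
Min-cut edges: In→u1 (2), In→u3 (12), u2→u5 (3); capacity 2 + 12 + 3 = 17.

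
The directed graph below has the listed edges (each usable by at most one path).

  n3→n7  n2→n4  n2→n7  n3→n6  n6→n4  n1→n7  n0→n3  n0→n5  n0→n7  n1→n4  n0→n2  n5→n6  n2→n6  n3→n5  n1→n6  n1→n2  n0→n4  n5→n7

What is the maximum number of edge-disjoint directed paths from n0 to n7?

Assign every edge capacity 1; by Menger, the answer equals the max flow.
Path n0→n7 (+1); total 1.
Path n0→n2→n7 (+1); total 2.
Path n0→n3→n7 (+1); total 3.
Path n0→n5→n7 (+1); total 4.
No residual n0→n7 path; max flow = 4.
Certifying cut of size 4: {n0→n2, n0→n3, n0→n5, n0→n7}.

4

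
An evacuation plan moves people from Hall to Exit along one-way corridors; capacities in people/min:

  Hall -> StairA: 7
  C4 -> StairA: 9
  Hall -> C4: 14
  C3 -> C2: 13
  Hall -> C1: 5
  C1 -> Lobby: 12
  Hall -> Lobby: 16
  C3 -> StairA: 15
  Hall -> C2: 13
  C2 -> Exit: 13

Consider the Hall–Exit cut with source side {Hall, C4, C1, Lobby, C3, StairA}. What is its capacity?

Edges leaving {Hall, C4, C1, Lobby, C3, StairA}: Hall→C2 (13), C3→C2 (13).
Cut capacity = 13 + 13 = 26.

26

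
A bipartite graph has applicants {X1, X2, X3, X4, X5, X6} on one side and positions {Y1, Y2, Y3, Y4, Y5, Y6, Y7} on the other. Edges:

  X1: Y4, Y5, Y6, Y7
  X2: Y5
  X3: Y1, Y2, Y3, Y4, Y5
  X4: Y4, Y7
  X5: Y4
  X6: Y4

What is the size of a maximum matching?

5

Unit-capacity flow: source→left, listed edges, right→sink; max matching = max flow.
Augmenting path X1→Y4 (+1); matched 1.
Augmenting path X2→Y5 (+1); matched 2.
Augmenting path X3→Y1 (+1); matched 3.
Augmenting path X4→Y7 (+1); matched 4.
Augmenting path X5→Y4→X1→Y6 (+1); matched 5.
No augmenting path remains; maximum matching = 5.
König certificate: {X1, X2, X3, X4, Y4} is a vertex cover of size 5 (every listed pair touches it), so no matching can be larger.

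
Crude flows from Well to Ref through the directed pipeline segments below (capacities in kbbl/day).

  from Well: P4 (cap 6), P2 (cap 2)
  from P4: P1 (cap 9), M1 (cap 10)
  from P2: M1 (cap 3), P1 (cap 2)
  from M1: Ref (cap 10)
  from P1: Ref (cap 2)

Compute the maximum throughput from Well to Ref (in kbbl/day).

8

Augment Well→P4→M1→Ref: bottleneck 6, flow now 6.
Augment Well→P2→M1→Ref: bottleneck 2, flow now 8.
No augmenting path remains; maximum flow = 8.
In the residual graph, reachable from Well: {Well}.
Min-cut edges: Well→P4 (6), Well→P2 (2); capacity 6 + 2 = 8.
This cut is saturated, so no flow can exceed 8.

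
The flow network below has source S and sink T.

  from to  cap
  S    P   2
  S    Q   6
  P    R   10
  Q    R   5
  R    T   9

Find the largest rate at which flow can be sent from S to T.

7

Augment S→P→R→T: bottleneck 2, flow now 2.
Augment S→Q→R→T: bottleneck 5, flow now 7.
No augmenting path remains; maximum flow = 7.
In the residual graph, reachable from S: {S, Q}.
Min-cut edges: S→P (2), Q→R (5); capacity 2 + 5 = 7.
This cut is saturated, so no flow can exceed 7.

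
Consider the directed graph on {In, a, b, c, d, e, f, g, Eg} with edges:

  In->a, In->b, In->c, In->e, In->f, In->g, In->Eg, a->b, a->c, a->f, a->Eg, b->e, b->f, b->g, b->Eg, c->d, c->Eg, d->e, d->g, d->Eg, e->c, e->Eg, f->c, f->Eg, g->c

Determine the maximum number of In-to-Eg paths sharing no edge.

7

Assign every edge capacity 1; by Menger, the answer equals the max flow.
Path In→Eg (+1); total 1.
Path In→a→Eg (+1); total 2.
Path In→b→Eg (+1); total 3.
Path In→c→Eg (+1); total 4.
Path In→e→Eg (+1); total 5.
Path In→f→Eg (+1); total 6.
Path In→g→c→d→Eg (+1); total 7.
No residual In→Eg path; max flow = 7.
Certifying cut of size 7: {In→Eg, In→a, In→b, In→c, In→e, In→f, In→g}.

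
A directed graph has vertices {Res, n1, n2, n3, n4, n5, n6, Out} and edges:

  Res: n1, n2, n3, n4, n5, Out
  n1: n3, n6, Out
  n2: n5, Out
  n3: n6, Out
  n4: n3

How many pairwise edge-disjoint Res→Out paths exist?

4

Assign every edge capacity 1; by Menger, the answer equals the max flow.
Path Res→Out (+1); total 1.
Path Res→n1→Out (+1); total 2.
Path Res→n2→Out (+1); total 3.
Path Res→n3→Out (+1); total 4.
No residual Res→Out path; max flow = 4.
Certifying cut of size 4: {Res→Out, Res→n1, Res→n2, n3→Out}.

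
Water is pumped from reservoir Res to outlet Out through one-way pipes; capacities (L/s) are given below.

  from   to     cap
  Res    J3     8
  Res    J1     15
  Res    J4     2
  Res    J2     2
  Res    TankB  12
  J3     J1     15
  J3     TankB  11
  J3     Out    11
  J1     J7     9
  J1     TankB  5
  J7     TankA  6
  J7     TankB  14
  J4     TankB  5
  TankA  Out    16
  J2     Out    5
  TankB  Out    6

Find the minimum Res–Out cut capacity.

Augment Res→J3→Out: bottleneck 8, flow now 8.
Augment Res→J2→Out: bottleneck 2, flow now 10.
Augment Res→TankB→Out: bottleneck 6, flow now 16.
Augment Res→J1→J7→TankA→Out: bottleneck 6, flow now 22.
No augmenting path remains; maximum flow = 22.
By max-flow min-cut, the minimum cut capacity equals the max flow.
In the residual graph, reachable from Res: {Res, J1, J7, J4, TankB}.
Min-cut edges: Res→J3 (8), Res→J2 (2), J7→TankA (6), TankB→Out (6); capacity 8 + 2 + 6 + 6 = 22.

22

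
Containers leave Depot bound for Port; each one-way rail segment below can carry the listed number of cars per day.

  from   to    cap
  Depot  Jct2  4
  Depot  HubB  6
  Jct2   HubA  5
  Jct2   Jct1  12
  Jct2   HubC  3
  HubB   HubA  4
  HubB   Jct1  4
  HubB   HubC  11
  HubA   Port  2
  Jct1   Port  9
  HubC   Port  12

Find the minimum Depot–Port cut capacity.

10

Augment Depot→Jct2→HubA→Port: bottleneck 2, flow now 2.
Augment Depot→Jct2→Jct1→Port: bottleneck 2, flow now 4.
Augment Depot→HubB→Jct1→Port: bottleneck 4, flow now 8.
Augment Depot→HubB→HubC→Port: bottleneck 2, flow now 10.
No augmenting path remains; maximum flow = 10.
By max-flow min-cut, the minimum cut capacity equals the max flow.
In the residual graph, reachable from Depot: {Depot}.
Min-cut edges: Depot→Jct2 (4), Depot→HubB (6); capacity 4 + 6 = 10.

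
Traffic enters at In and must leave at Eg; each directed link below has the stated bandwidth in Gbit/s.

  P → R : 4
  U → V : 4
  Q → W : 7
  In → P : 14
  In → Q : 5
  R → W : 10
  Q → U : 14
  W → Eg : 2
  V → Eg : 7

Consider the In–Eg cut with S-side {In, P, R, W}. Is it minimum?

Given cut capacity: 5 + 2 = 7.
Augment In→Q→W→Eg: bottleneck 2, flow now 2.
Augment In→Q→U→V→Eg: bottleneck 3, flow now 5.
Augment In→P→R→W→Q→U→V→Eg: bottleneck 1, flow now 6. (uses reverse residual edge)
No augmenting path remains; maximum flow = 6.
In the residual graph, reachable from In: {In, P, Q, R, U, W}.
Min-cut edges: U→V (4), W→Eg (2); capacity 4 + 2 = 6.
Cut capacity 7 exceeds the max flow 6, so it is not minimum.

No — its capacity is 7, but the minimum cut has capacity 6.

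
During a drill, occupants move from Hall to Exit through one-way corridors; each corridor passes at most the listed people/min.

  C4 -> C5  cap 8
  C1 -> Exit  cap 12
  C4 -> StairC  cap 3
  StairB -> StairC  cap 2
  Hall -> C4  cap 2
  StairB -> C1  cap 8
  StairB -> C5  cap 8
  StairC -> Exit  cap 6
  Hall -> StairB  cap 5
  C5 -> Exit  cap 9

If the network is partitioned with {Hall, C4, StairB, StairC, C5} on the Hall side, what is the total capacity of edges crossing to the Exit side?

Edges leaving {Hall, C4, StairB, StairC, C5}: StairB→C1 (8), StairC→Exit (6), C5→Exit (9).
Cut capacity = 8 + 6 + 9 = 23.

23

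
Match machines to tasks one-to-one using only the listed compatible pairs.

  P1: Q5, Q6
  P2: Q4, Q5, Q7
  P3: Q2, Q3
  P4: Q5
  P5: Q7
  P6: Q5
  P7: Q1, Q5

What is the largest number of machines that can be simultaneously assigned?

Unit-capacity flow: source→left, listed edges, right→sink; max matching = max flow.
Augmenting path P1→Q5 (+1); matched 1.
Augmenting path P2→Q4 (+1); matched 2.
Augmenting path P3→Q2 (+1); matched 3.
Augmenting path P5→Q7 (+1); matched 4.
Augmenting path P7→Q1 (+1); matched 5.
Augmenting path P4→Q5→P1→Q6 (+1); matched 6.
No augmenting path remains; maximum matching = 6.
König certificate: {P1, P2, P3, P5, P7, Q5} is a vertex cover of size 6 (every listed pair touches it), so no matching can be larger.

6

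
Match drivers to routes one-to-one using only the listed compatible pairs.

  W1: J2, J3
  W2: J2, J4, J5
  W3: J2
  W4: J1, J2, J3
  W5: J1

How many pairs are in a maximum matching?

Unit-capacity flow: source→left, listed edges, right→sink; max matching = max flow.
Augmenting path W1→J2 (+1); matched 1.
Augmenting path W2→J4 (+1); matched 2.
Augmenting path W4→J1 (+1); matched 3.
Augmenting path W3→J2→W1→J3 (+1); matched 4.
No augmenting path remains; maximum matching = 4.
König certificate: {W2, J1, J2, J3} is a vertex cover of size 4 (every listed pair touches it), so no matching can be larger.

4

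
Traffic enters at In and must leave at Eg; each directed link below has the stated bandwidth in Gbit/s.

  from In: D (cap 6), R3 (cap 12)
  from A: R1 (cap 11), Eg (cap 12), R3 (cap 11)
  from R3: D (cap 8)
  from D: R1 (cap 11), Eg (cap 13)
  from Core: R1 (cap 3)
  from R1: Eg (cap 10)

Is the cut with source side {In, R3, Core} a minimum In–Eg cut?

Given cut capacity: 6 + 8 + 3 = 17.
Augment In→D→Eg: bottleneck 6, flow now 6.
Augment In→R3→D→Eg: bottleneck 7, flow now 13.
Augment In→R3→D→R1→Eg: bottleneck 1, flow now 14.
No augmenting path remains; maximum flow = 14.
In the residual graph, reachable from In: {In, R3}.
Min-cut edges: In→D (6), R3→D (8); capacity 6 + 8 = 14.
Cut capacity 17 exceeds the max flow 14, so it is not minimum.

No — its capacity is 17, but the minimum cut has capacity 14.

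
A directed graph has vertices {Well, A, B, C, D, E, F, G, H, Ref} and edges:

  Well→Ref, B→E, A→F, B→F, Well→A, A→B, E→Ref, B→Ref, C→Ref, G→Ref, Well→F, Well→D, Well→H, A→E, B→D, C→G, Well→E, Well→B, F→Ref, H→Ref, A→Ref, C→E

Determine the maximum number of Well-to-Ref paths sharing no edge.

6

Assign every edge capacity 1; by Menger, the answer equals the max flow.
Path Well→Ref (+1); total 1.
Path Well→A→Ref (+1); total 2.
Path Well→B→Ref (+1); total 3.
Path Well→E→Ref (+1); total 4.
Path Well→F→Ref (+1); total 5.
Path Well→H→Ref (+1); total 6.
No residual Well→Ref path; max flow = 6.
Certifying cut of size 6: {Well→A, Well→B, Well→E, Well→F, Well→H, Well→Ref}.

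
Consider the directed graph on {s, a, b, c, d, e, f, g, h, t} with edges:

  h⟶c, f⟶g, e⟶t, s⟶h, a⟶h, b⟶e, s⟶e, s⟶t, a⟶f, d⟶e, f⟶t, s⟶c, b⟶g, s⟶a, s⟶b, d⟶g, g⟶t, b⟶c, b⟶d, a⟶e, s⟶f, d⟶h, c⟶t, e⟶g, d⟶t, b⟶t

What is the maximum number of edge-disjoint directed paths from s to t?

Assign every edge capacity 1; by Menger, the answer equals the max flow.
Path s→t (+1); total 1.
Path s→b→t (+1); total 2.
Path s→c→t (+1); total 3.
Path s→e→t (+1); total 4.
Path s→f→t (+1); total 5.
Path s→a→e→g→t (+1); total 6.
No residual s→t path; max flow = 6.
Certifying cut of size 6: {c→t, s→a, s→b, s→e, s→f, s→t}.

6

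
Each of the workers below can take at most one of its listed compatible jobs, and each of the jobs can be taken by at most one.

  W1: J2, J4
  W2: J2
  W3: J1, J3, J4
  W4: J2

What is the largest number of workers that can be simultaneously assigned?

Unit-capacity flow: source→left, listed edges, right→sink; max matching = max flow.
Augmenting path W1→J2 (+1); matched 1.
Augmenting path W3→J1 (+1); matched 2.
Augmenting path W2→J2→W1→J4 (+1); matched 3.
No augmenting path remains; maximum matching = 3.
König certificate: {W1, W3, J2} is a vertex cover of size 3 (every listed pair touches it), so no matching can be larger.

3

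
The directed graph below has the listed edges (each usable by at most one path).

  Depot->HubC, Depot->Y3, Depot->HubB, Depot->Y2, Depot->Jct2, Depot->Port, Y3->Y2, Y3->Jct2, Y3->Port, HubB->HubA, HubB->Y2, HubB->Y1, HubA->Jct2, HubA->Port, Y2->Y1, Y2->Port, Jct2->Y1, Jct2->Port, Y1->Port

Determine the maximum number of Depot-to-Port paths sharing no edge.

Assign every edge capacity 1; by Menger, the answer equals the max flow.
Path Depot→Port (+1); total 1.
Path Depot→Y3→Port (+1); total 2.
Path Depot→Y2→Port (+1); total 3.
Path Depot→Jct2→Port (+1); total 4.
Path Depot→HubB→HubA→Port (+1); total 5.
No residual Depot→Port path; max flow = 5.
Certifying cut of size 5: {Depot→HubB, Depot→Jct2, Depot→Port, Depot→Y2, Depot→Y3}.

5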